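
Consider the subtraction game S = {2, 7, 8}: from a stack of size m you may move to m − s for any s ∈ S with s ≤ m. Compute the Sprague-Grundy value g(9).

2

Grundy values for subtraction set {2, 7, 8}:
k:     0  1  2  3  4  5  6  7  8  9
g(k):  0  0  1  1  0  0  1  1  2  2
So g(9) = 2.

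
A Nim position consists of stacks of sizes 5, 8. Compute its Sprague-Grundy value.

In binary:
  0101  (5)
  1000  (8)
  ----
  1101  (13)

13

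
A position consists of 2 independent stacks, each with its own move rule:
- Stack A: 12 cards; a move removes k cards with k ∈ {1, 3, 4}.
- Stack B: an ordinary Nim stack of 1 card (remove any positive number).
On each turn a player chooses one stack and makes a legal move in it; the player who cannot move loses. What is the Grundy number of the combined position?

2

For stack A, compute g(0), g(1), … with moves {1, 3, 4}:
k:     0  1  2  3  4  5  6  7  8  9 10 11 12
g(k):  0  1  0  1  2  3  2  0  1  0  1  2  3
So g(12) = 3.
Stack B is a plain Nim stack of size 1, so its Grundy value is 1.
By the Sprague-Grundy theorem, the Grundy value of a sum of independent games is the XOR of the component values.
Combined value = 3 ⊕ 1 = 2.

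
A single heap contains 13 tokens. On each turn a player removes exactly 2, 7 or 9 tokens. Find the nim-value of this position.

2

Grundy values for subtraction set {2, 7, 9}:
k:     0  1  2  3  4  5  6  7  8  9 10 11 12 13
g(k):  0  0  1  1  0  0  1  1  2  2  3  3  2  2
So g(13) = 2.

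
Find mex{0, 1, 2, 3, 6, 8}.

4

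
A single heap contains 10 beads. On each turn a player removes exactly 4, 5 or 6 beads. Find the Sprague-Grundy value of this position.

0

Grundy values for subtraction set {4, 5, 6}:
k:     0  1  2  3  4  5  6  7  8  9 10
g(k):  0  0  0  0  1  1  1  1  2  2  0
So g(10) = 0.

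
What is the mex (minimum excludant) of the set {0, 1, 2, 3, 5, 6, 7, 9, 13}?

The values 0, 1, 2, 3 are all present; 4 is the first non-negative integer missing from the set.

4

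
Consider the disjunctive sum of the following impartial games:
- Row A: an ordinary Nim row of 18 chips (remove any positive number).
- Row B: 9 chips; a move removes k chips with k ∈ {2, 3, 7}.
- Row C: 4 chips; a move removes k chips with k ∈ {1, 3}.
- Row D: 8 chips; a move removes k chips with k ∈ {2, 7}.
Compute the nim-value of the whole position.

Row A is a plain Nim row of size 18, so its Grundy value is 18.
For row B, compute g(0), g(1), … with moves {2, 3, 7}:
g(0) = mex{} = 0
g(1) = mex{} = 0
g(2) = mex{0} = 1
g(3) = mex{0} = 1
g(4) = mex{0,1} = 2
g(5) = mex{1} = 0
g(6) = mex{1,2} = 0
g(7) = mex{0,2} = 1
g(8) = mex{0} = 1
g(9) = mex{0,1} = 2
So g(9) = 2.
Grundy values for row C (subtraction set {1, 3}):
k:     0  1  2  3  4
g(k):  0  1  0  1  0
So g(4) = 0.
Grundy values for row D (subtraction set {2, 7}):
k:     0  1  2  3  4  5  6  7  8
g(k):  0  0  1  1  0  0  1  1  2
So g(8) = 2.
The value of a disjunctive sum is the nim-sum of the parts.
Combined value = 18 XOR 2 XOR 0 XOR 2 = 18.

18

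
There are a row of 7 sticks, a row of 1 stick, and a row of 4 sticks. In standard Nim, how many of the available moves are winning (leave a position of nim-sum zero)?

Write each in binary and XOR column by column:
  111  (7)
  001  (1)
  100  (4)
  ---
  010  (2)
The overall nim-sum is X = 2. A row of size p has a winning move iff p XOR X < p (reduce it to p XOR X).
  7: 7 XOR 2 = 5 < 7 — winning move (to 5).
  1: 1 XOR 2 = 3 ≥ 1 — no move.
  4: 4 XOR 2 = 6 ≥ 4 — no move.
That gives 1 winning move.

1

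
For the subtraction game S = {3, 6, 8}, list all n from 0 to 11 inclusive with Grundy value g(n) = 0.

0, 1, 2, 11

Build the Grundy sequence with g(k) = mex{g(k−s) : s ∈ {3, 6, 8}, s ≤ k}:
k:     0  1  2  3  4  5  6  7  8  9 10 11
g(k):  0  0  0  1  1  1  2  2  2  3  3  0
The P-positions (g = 0) in 0..11 are 0, 1, 2, 11.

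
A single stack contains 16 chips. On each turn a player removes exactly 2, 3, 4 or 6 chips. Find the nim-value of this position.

Grundy values for subtraction set {2, 3, 4, 6}:
k:     0  1  2  3  4  5  6  7  8  9 10 11 12 13 14 15 16
g(k):  0  0  1  1  2  2  3  3  0  0  1  1  2  2  3  3  0
So g(16) = 0.

0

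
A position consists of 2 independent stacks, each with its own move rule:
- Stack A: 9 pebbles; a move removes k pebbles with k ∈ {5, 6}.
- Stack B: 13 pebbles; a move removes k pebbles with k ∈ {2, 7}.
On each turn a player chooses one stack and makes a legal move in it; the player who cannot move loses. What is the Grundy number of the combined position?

1

For stack A, compute g(0), g(1), … with moves {5, 6}:
k:     0  1  2  3  4  5  6  7  8  9
g(k):  0  0  0  0  0  1  1  1  1  1
So g(9) = 1.
Grundy values for stack B (subtraction set {2, 7}):
g(0) = mex{} = 0
g(1) = mex{} = 0
g(2) = mex{0} = 1
g(3) = mex{0} = 1
g(4) = mex{1} = 0
g(5) = mex{1} = 0
g(6) = mex{0} = 1
g(7) = mex{0} = 1
g(8) = mex{0,1} = 2
g(9) = mex{1} = 0
g(10) = mex{1,2} = 0
g(11) = mex{0} = 1
g(12) = mex{0} = 1
g(13) = mex{1} = 0
So g(13) = 0.
By the Sprague-Grundy theorem, the Grundy value of a sum of independent games is the XOR of the component values.
Combined value = 1 ⊕ 0 = 1.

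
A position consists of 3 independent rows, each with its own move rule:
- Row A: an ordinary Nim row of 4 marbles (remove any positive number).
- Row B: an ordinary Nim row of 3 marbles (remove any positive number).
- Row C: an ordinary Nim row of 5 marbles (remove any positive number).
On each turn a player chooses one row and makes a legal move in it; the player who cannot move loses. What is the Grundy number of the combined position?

Row A is a plain Nim row of size 4, so its Grundy value is 4.
Row B is a plain Nim row of size 3, so its Grundy value is 3.
Row C is a plain Nim row of size 5, so its Grundy value is 5.
The value of a disjunctive sum is the nim-sum of the parts.
Combined value = 4 ⊕ 3 ⊕ 5 = 2.

2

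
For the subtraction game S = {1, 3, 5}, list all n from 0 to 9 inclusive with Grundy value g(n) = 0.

Compute g(0), g(1), … for moves {1, 3, 5}:
g(0) = mex{} = 0
g(1) = mex{0} = 1
g(2) = mex{1} = 0
g(3) = mex{0} = 1
g(4) = mex{1} = 0
g(5) = mex{0} = 1
g(6) = mex{1} = 0
g(7) = mex{0} = 1
g(8) = mex{1} = 0
g(9) = mex{0} = 1
The P-positions (g = 0) in 0..9 are 0, 2, 4, 6, 8.

0, 2, 4, 6, 8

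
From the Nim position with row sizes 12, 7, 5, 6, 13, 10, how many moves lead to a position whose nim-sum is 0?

3

In binary:
  1100  (12)
  0111  (7)
  0101  (5)
  0110  (6)
  1101  (13)
  1010  (10)
  ----
  1111  (15)
The overall nim-sum is X = 15. A row of size p has a winning move iff p XOR X < p (reduce it to p XOR X).
  12: 12 XOR 15 = 3 < 12 — winning move (to 3).
  7: 7 XOR 15 = 8 ≥ 7 — no move.
  5: 5 XOR 15 = 10 ≥ 5 — no move.
  6: 6 XOR 15 = 9 ≥ 6 — no move.
  13: 13 XOR 15 = 2 < 13 — winning move (to 2).
  10: 10 XOR 15 = 5 < 10 — winning move (to 5).
That gives 3 winning moves.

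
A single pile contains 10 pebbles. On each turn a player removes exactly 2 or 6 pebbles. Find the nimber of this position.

1

Build the Grundy sequence with g(k) = mex{g(k−s) : s ∈ {2, 6}, s ≤ k}:
k:     0  1  2  3  4  5  6  7  8  9 10
g(k):  0  0  1  1  0  0  1  1  0  0  1
So g(10) = 1.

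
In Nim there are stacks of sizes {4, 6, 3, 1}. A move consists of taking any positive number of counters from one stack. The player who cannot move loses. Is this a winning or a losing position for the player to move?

Bitwise XOR of the heap sizes:
  100  (4)
  110  (6)
  011  (3)
  001  (1)
  ---
  000  (0)
The nim-sum is 0, so this is a P-position: the player to move is in a losing position under optimal play.

Losing position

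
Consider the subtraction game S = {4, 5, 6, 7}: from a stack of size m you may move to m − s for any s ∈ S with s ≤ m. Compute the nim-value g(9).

Build the Grundy sequence with g(k) = mex{g(k−s) : s ∈ {4, 5, 6, 7}, s ≤ k}:
g(0) = mex{} = 0
g(1) = mex{} = 0
g(2) = mex{} = 0
g(3) = mex{} = 0
g(4) = mex{0} = 1
g(5) = mex{0} = 1
g(6) = mex{0} = 1
g(7) = mex{0} = 1
g(8) = mex{0,1} = 2
g(9) = mex{0,1} = 2
So g(9) = 2.

2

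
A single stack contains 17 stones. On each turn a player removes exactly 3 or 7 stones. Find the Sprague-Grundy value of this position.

2

Compute g(0), g(1), … for moves {3, 7}:
k:     0  1  2  3  4  5  6  7  8  9 10 11 12 13 14 15 16 17
g(k):  0  0  0  1  1  1  0  2  2  1  0  0  0  1  1  1  0  2
So g(17) = 2.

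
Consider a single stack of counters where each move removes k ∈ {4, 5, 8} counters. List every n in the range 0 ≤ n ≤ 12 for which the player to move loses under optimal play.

0, 1, 2, 3, 12

Build the Grundy sequence with g(k) = mex{g(k−s) : s ∈ {4, 5, 8}, s ≤ k}:
g(0) = mex{} = 0
g(1) = mex{} = 0
g(2) = mex{} = 0
g(3) = mex{} = 0
g(4) = mex{0} = 1
g(5) = mex{0} = 1
g(6) = mex{0} = 1
g(7) = mex{0} = 1
g(8) = mex{0,1} = 2
g(9) = mex{0,1} = 2
g(10) = mex{0,1} = 2
g(11) = mex{0,1} = 2
g(12) = mex{1,2} = 0
The P-positions (g = 0) in 0..12 are 0, 1, 2, 3, 12.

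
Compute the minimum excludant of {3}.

0 is not in the set, so the mex is 0.

0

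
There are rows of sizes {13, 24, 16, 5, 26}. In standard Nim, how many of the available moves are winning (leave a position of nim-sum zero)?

3

Compute the nim-sum pairwise:
13 XOR 24 = 21
21 XOR 16 = 5
5 XOR 5 = 0
0 XOR 26 = 26
The overall nim-sum is X = 26. A row of size p has a winning move iff p XOR X < p (reduce it to p XOR X).
  13: 13 XOR 26 = 23 ≥ 13 — no move.
  24: 24 XOR 26 = 2 < 24 — winning move (to 2).
  16: 16 XOR 26 = 10 < 16 — winning move (to 10).
  5: 5 XOR 26 = 31 ≥ 5 — no move.
  26: 26 XOR 26 = 0 < 26 — winning move (to 0).
That gives 3 winning moves.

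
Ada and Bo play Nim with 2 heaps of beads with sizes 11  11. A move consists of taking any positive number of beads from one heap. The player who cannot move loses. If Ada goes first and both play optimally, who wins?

Write each in binary and XOR column by column:
  1011  (11)
  1011  (11)
  ----
  0000  (0)
The nim-sum is 0, so this is a P-position: the player to move is in a losing position under optimal play; Ada is about to move from it and so loses — Bo wins.

Bo wins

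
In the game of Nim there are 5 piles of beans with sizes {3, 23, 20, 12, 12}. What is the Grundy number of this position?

Nim-sum: 3 ^ 23 ^ 20 ^ 12 ^ 12 = 0.

0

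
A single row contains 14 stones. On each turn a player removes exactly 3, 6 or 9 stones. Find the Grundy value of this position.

Build the Grundy sequence with g(k) = mex{g(k−s) : s ∈ {3, 6, 9}, s ≤ k}:
g(0) = mex{} = 0
g(1) = mex{} = 0
g(2) = mex{} = 0
g(3) = mex{0} = 1
g(4) = mex{0} = 1
g(5) = mex{0} = 1
g(6) = mex{0,1} = 2
g(7) = mex{0,1} = 2
g(8) = mex{0,1} = 2
g(9) = mex{0,1,2} = 3
g(10) = mex{0,1,2} = 3
g(11) = mex{0,1,2} = 3
g(12) = mex{1,2,3} = 0
g(13) = mex{1,2,3} = 0
g(14) = mex{1,2,3} = 0
So g(14) = 0.

0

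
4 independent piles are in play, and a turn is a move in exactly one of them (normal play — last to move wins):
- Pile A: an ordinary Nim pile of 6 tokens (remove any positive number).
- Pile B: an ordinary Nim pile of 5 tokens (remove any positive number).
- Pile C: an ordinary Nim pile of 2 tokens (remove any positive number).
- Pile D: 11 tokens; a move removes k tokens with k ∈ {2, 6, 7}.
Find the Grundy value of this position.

0

Pile A is a plain Nim pile of size 6, so its Grundy value is 6.
Pile B is a plain Nim pile of size 5, so its Grundy value is 5.
Pile C is a plain Nim pile of size 2, so its Grundy value is 2.
Build the Grundy sequence for pile D with g(k) = mex{g(k−s) : s ∈ {2, 6, 7}, s ≤ k}:
g(0) = mex{} = 0
g(1) = mex{} = 0
g(2) = mex{0} = 1
g(3) = mex{0} = 1
g(4) = mex{1} = 0
g(5) = mex{1} = 0
g(6) = mex{0} = 1
g(7) = mex{0} = 1
g(8) = mex{0,1} = 2
g(9) = mex{1} = 0
g(10) = mex{0,1,2} = 3
g(11) = mex{0} = 1
So g(11) = 1.
By the Sprague-Grundy theorem, the Grundy value of a sum of independent games is the XOR of the component values.
Combined value = 6 ⊕ 5 ⊕ 2 ⊕ 1 = 0.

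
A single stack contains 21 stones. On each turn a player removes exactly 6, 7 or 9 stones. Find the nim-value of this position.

1

Compute g(0), g(1), … for moves {6, 7, 9}:
k:     0  1  2  3  4  5  6  7  8  9 10 11 12 13 14 15 16 17 18 19 20 21
g(k):  0  0  0  0  0  0  1  1  1  1  1  1  2  2  2  0  0  0  0  0  0  1
So g(21) = 1.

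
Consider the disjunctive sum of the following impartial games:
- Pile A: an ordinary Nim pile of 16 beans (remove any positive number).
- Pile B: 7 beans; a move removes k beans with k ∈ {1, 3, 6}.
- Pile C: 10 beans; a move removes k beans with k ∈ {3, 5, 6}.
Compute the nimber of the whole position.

Pile A is a plain Nim pile of size 16, so its Grundy value is 16.
Grundy values for pile B (subtraction set {1, 3, 6}):
g(0) = mex{} = 0
g(1) = mex{0} = 1
g(2) = mex{1} = 0
g(3) = mex{0} = 1
g(4) = mex{1} = 0
g(5) = mex{0} = 1
g(6) = mex{0,1} = 2
g(7) = mex{0,1,2} = 3
So g(7) = 3.
Grundy values for pile C (subtraction set {3, 5, 6}):
k:     0  1  2  3  4  5  6  7  8  9 10
g(k):  0  0  0  1  1  1  2  2  2  0  0
So g(10) = 0.
The value of a disjunctive sum is the nim-sum of the parts.
Combined value = 16 ⊕ 3 ⊕ 0 = 19.

19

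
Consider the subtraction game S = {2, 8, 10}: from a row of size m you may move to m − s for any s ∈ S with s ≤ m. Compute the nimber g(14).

3

Grundy values for subtraction set {2, 8, 10}:
k:     0  1  2  3  4  5  6  7  8  9 10 11 12 13 14
g(k):  0  0  1  1  0  0  1  1  2  2  3  3  2  2  3
So g(14) = 3.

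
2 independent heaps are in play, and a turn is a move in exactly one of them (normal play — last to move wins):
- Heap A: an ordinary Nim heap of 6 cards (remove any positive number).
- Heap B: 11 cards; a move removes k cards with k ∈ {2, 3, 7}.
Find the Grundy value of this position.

Heap A is a plain Nim heap of size 6, so its Grundy value is 6.
For heap B, compute g(0), g(1), … with moves {2, 3, 7}:
g(0) = mex{} = 0
g(1) = mex{} = 0
g(2) = mex{0} = 1
g(3) = mex{0} = 1
g(4) = mex{0,1} = 2
g(5) = mex{1} = 0
g(6) = mex{1,2} = 0
g(7) = mex{0,2} = 1
g(8) = mex{0} = 1
g(9) = mex{0,1} = 2
g(10) = mex{1} = 0
g(11) = mex{1,2} = 0
So g(11) = 0.
The value of a disjunctive sum is the nim-sum of the parts.
Combined value = 6 ⊕ 0 = 6.

6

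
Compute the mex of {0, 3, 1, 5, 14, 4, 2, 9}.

6

The values 0, 1, 2, 3, 4, 5 are all present; 6 is the first non-negative integer missing from the set.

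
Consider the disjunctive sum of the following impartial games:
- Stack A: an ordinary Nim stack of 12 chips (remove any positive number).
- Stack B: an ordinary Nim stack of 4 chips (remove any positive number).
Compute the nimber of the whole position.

8

Stack A is a plain Nim stack of size 12, so its Grundy value is 12.
Stack B is a plain Nim stack of size 4, so its Grundy value is 4.
The value of a disjunctive sum is the nim-sum of the parts.
Combined value = 12 XOR 4 = 8.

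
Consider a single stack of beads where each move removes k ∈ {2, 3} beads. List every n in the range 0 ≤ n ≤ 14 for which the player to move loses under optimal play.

0, 1, 5, 6, 10, 11

Build the Grundy sequence with g(k) = mex{g(k−s) : s ∈ {2, 3}, s ≤ k}:
k:     0  1  2  3  4  5  6  7  8  9 10 11 12 13 14
g(k):  0  0  1  1  2  0  0  1  1  2  0  0  1  1  2
The P-positions (g = 0) in 0..14 are 0, 1, 5, 6, 10, 11.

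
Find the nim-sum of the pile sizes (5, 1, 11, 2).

Write each in binary and XOR column by column:
  0101  (5)
  0001  (1)
  1011  (11)
  0010  (2)
  ----
  1101  (13)

13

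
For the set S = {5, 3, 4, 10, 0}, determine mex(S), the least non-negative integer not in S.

1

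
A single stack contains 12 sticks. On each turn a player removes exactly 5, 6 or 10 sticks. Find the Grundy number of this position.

Compute g(0), g(1), … for moves {5, 6, 10}:
k:     0  1  2  3  4  5  6  7  8  9 10 11 12
g(k):  0  0  0  0  0  1  1  1  1  1  2  2  2
So g(12) = 2.

2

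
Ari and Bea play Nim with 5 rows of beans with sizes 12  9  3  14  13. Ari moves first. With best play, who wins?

Ari wins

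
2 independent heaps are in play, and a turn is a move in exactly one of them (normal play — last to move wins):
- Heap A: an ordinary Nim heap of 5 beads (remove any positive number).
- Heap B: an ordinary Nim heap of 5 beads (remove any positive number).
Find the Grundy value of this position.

Heap A is a plain Nim heap of size 5, so its Grundy value is 5.
Heap B is a plain Nim heap of size 5, so its Grundy value is 5.
The value of a disjunctive sum is the nim-sum of the parts.
Combined value = 5 ⊕ 5 = 0.

0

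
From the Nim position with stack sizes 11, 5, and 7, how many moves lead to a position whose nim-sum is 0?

Compute the nim-sum pairwise:
11 ^ 5 = 14
14 ^ 7 = 9
The overall nim-sum is X = 9. A stack of size p has a winning move iff p XOR X < p (reduce it to p XOR X).
  11: 11 XOR 9 = 2 < 11 — winning move (to 2).
  5: 5 XOR 9 = 12 ≥ 5 — no move.
  7: 7 XOR 9 = 14 ≥ 7 — no move.
That gives 1 winning move.

1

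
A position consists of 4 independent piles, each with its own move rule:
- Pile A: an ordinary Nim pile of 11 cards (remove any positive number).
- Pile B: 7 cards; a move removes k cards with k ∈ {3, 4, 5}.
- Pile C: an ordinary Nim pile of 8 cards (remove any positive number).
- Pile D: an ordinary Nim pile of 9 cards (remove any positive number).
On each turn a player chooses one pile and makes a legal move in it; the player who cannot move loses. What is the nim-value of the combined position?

8

Pile A is a plain Nim pile of size 11, so its Grundy value is 11.
For pile B, compute g(0), g(1), … with moves {3, 4, 5}:
g(0) = mex{} = 0
g(1) = mex{} = 0
g(2) = mex{} = 0
g(3) = mex{0} = 1
g(4) = mex{0} = 1
g(5) = mex{0} = 1
g(6) = mex{0,1} = 2
g(7) = mex{0,1} = 2
So g(7) = 2.
Pile C is a plain Nim pile of size 8, so its Grundy value is 8.
Pile D is a plain Nim pile of size 9, so its Grundy value is 9.
The value of a disjunctive sum is the nim-sum of the parts.
Combined value = 11 ⊕ 2 ⊕ 8 ⊕ 9 = 8.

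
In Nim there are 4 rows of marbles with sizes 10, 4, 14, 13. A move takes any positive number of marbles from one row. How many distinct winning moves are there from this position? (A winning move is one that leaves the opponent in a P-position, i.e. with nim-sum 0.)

Compute the nim-sum pairwise:
10 ^ 4 = 14
14 ^ 14 = 0
0 ^ 13 = 13
The overall nim-sum is X = 13. A row of size p has a winning move iff p XOR X < p (reduce it to p XOR X).
  10: 10 XOR 13 = 7 < 10 — winning move (to 7).
  4: 4 XOR 13 = 9 ≥ 4 — no move.
  14: 14 XOR 13 = 3 < 14 — winning move (to 3).
  13: 13 XOR 13 = 0 < 13 — winning move (to 0).
That gives 3 winning moves.

3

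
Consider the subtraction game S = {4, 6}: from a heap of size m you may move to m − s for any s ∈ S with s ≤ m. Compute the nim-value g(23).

Build the Grundy sequence with g(k) = mex{g(k−s) : s ∈ {4, 6}, s ≤ k}:
k:     0  1  2  3  4  5  6  7  8  9 10 11 12 13 14 15 16 17 18 19 20 21 22 23
g(k):  0  0  0  0  1  1  1  1  2  2  0  0  0  0  1  1  1  1  2  2  0  0  0  0
So g(23) = 0.

0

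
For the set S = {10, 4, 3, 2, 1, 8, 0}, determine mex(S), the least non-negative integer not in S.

5

The values 0, 1, 2, 3, 4 are all present; 5 is the first non-negative integer missing from the set.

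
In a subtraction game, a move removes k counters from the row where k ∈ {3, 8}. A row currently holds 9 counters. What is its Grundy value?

Grundy values for subtraction set {3, 8}:
k:     0  1  2  3  4  5  6  7  8  9
g(k):  0  0  0  1  1  1  0  0  2  1
So g(9) = 1.

1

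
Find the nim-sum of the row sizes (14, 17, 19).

Nim-sum: 14 ^ 17 ^ 19 = 12.

12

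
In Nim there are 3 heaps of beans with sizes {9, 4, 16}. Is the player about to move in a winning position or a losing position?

Winning position

In binary:
  01001  (9)
  00100  (4)
  10000  (16)
  -----
  11101  (29)
The nim-sum is 29 ≠ 0, so this is an N-position: the player to move can win.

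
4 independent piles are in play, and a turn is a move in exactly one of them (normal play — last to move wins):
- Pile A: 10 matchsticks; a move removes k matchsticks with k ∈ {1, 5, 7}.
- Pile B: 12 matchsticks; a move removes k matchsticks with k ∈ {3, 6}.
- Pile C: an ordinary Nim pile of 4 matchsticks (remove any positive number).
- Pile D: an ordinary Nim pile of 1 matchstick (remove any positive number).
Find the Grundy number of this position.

4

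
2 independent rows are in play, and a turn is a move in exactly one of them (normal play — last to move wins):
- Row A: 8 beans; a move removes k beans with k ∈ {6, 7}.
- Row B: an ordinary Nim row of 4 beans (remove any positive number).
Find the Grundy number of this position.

Grundy values for row A (subtraction set {6, 7}):
g(0) = mex{} = 0
g(1) = mex{} = 0
g(2) = mex{} = 0
g(3) = mex{} = 0
g(4) = mex{} = 0
g(5) = mex{} = 0
g(6) = mex{0} = 1
g(7) = mex{0} = 1
g(8) = mex{0} = 1
So g(8) = 1.
Row B is a plain Nim row of size 4, so its Grundy value is 4.
By the Sprague-Grundy theorem, the Grundy value of a sum of independent games is the XOR of the component values.
Combined value = 1 XOR 4 = 5.

5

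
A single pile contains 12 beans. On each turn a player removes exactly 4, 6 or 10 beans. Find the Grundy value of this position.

3

Compute g(0), g(1), … for moves {4, 6, 10}:
k:     0  1  2  3  4  5  6  7  8  9 10 11 12
g(k):  0  0  0  0  1  1  1  1  2  2  2  2  3
So g(12) = 3.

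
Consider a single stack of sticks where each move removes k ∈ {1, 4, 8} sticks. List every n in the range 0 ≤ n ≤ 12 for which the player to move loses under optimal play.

Grundy values for subtraction set {1, 4, 8}:
g(0) = mex{} = 0
g(1) = mex{0} = 1
g(2) = mex{1} = 0
g(3) = mex{0} = 1
g(4) = mex{0,1} = 2
g(5) = mex{1,2} = 0
g(6) = mex{0} = 1
g(7) = mex{1} = 0
g(8) = mex{0,2} = 1
g(9) = mex{0,1} = 2
g(10) = mex{0,1,2} = 3
g(11) = mex{0,1,3} = 2
g(12) = mex{1,2} = 0
The P-positions (g = 0) in 0..12 are 0, 2, 5, 7, 12.

0, 2, 5, 7, 12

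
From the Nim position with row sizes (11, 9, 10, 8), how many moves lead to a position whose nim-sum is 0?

0

In binary:
  1011  (11)
  1001  (9)
  1010  (10)
  1000  (8)
  ----
  0000  (0)
The nim-sum is already 0, so every move leaves a nonzero nim-sum — there are no winning moves.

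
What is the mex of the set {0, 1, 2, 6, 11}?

The values 0, 1, 2 are all present; 3 is the first non-negative integer missing from the set.

3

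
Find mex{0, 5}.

1

0 is in the set but 1 is not, so the mex is 1.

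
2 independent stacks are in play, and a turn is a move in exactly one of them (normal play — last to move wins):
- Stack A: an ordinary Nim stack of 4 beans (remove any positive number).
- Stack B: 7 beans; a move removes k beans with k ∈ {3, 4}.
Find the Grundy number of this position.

4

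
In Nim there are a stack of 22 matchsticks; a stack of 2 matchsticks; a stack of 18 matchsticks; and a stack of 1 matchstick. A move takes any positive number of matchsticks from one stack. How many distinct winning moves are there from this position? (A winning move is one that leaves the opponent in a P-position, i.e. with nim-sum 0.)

1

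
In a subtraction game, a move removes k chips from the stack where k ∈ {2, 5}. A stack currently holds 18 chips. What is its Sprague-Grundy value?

0

Compute g(0), g(1), … for moves {2, 5}:
k:     0  1  2  3  4  5  6  7  8  9 10 11 12 13 14 15 16 17 18
g(k):  0  0  1  1  0  2  1  0  0  1  1  0  2  1  0  0  1  1  0
So g(18) = 0.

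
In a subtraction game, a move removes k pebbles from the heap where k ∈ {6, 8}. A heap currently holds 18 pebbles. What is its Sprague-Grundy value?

0

Grundy values for subtraction set {6, 8}:
k:     0  1  2  3  4  5  6  7  8  9 10 11 12 13 14 15 16 17 18
g(k):  0  0  0  0  0  0  1  1  1  1  1  1  2  2  0  0  0  0  0
So g(18) = 0.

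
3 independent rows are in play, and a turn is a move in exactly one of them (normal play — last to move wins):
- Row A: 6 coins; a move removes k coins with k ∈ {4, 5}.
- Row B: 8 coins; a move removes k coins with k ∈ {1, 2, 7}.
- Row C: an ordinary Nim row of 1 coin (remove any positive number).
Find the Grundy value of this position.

2

For row A, compute g(0), g(1), … with moves {4, 5}:
g(0) = mex{} = 0
g(1) = mex{} = 0
g(2) = mex{} = 0
g(3) = mex{} = 0
g(4) = mex{0} = 1
g(5) = mex{0} = 1
g(6) = mex{0} = 1
So g(6) = 1.
For row B, compute g(0), g(1), … with moves {1, 2, 7}:
g(0) = mex{} = 0
g(1) = mex{0} = 1
g(2) = mex{0,1} = 2
g(3) = mex{1,2} = 0
g(4) = mex{0,2} = 1
g(5) = mex{0,1} = 2
g(6) = mex{1,2} = 0
g(7) = mex{0,2} = 1
g(8) = mex{0,1} = 2
So g(8) = 2.
Row C is a plain Nim row of size 1, so its Grundy value is 1.
The value of a disjunctive sum is the nim-sum of the parts.
Combined value = 1 XOR 2 XOR 1 = 2.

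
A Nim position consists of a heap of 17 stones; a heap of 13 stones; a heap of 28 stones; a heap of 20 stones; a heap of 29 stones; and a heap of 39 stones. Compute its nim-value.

46

Compute the nim-sum pairwise:
17 ^ 13 = 28
28 ^ 28 = 0
0 ^ 20 = 20
20 ^ 29 = 9
9 ^ 39 = 46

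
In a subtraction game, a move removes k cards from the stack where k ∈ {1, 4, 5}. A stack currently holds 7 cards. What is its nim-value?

Build the Grundy sequence with g(k) = mex{g(k−s) : s ∈ {1, 4, 5}, s ≤ k}:
g(0) = mex{} = 0
g(1) = mex{0} = 1
g(2) = mex{1} = 0
g(3) = mex{0} = 1
g(4) = mex{0,1} = 2
g(5) = mex{0,1,2} = 3
g(6) = mex{0,1,3} = 2
g(7) = mex{0,1,2} = 3
So g(7) = 3.

3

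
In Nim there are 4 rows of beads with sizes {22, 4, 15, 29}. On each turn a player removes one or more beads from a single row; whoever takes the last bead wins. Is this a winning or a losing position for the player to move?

Losing position

Nim-sum: 22 XOR 4 XOR 15 XOR 29 = 0.
The nim-sum is 0, so this is a P-position: the player to move is in a losing position under optimal play.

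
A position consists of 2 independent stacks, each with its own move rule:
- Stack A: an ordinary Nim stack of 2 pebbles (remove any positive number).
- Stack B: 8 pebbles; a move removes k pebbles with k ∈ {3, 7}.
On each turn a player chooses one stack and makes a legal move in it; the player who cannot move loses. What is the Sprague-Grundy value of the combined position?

Stack A is a plain Nim stack of size 2, so its Grundy value is 2.
For stack B, compute g(0), g(1), … with moves {3, 7}:
g(0) = mex{} = 0
g(1) = mex{} = 0
g(2) = mex{} = 0
g(3) = mex{0} = 1
g(4) = mex{0} = 1
g(5) = mex{0} = 1
g(6) = mex{1} = 0
g(7) = mex{0,1} = 2
g(8) = mex{0,1} = 2
So g(8) = 2.
The value of a disjunctive sum is the nim-sum of the parts.
Combined value = 2 ⊕ 2 = 0.

0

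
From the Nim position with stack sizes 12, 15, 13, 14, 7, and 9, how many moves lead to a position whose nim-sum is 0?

In binary:
  1100  (12)
  1111  (15)
  1101  (13)
  1110  (14)
  0111  (7)
  1001  (9)
  ----
  1110  (14)
The overall nim-sum is X = 14. A stack of size p has a winning move iff p XOR X < p (reduce it to p XOR X).
  12: 12 XOR 14 = 2 < 12 — winning move (to 2).
  15: 15 XOR 14 = 1 < 15 — winning move (to 1).
  13: 13 XOR 14 = 3 < 13 — winning move (to 3).
  14: 14 XOR 14 = 0 < 14 — winning move (to 0).
  7: 7 XOR 14 = 9 ≥ 7 — no move.
  9: 9 XOR 14 = 7 < 9 — winning move (to 7).
That gives 5 winning moves.

5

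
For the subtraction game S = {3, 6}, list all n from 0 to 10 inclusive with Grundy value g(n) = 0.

Grundy values for subtraction set {3, 6}:
g(0) = mex{} = 0
g(1) = mex{} = 0
g(2) = mex{} = 0
g(3) = mex{0} = 1
g(4) = mex{0} = 1
g(5) = mex{0} = 1
g(6) = mex{0,1} = 2
g(7) = mex{0,1} = 2
g(8) = mex{0,1} = 2
g(9) = mex{1,2} = 0
g(10) = mex{1,2} = 0
The P-positions (g = 0) in 0..10 are 0, 1, 2, 9, 10.

0, 1, 2, 9, 10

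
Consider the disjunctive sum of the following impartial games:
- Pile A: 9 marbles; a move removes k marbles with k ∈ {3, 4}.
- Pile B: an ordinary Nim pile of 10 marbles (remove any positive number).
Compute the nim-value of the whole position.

Grundy values for pile A (subtraction set {3, 4}):
k:     0  1  2  3  4  5  6  7  8  9
g(k):  0  0  0  1  1  1  2  0  0  0
So g(9) = 0.
Pile B is a plain Nim pile of size 10, so its Grundy value is 10.
The value of a disjunctive sum is the nim-sum of the parts.
Combined value = 0 ⊕ 10 = 10.

10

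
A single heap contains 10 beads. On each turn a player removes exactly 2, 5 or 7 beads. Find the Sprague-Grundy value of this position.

0

Build the Grundy sequence with g(k) = mex{g(k−s) : s ∈ {2, 5, 7}, s ≤ k}:
g(0) = mex{} = 0
g(1) = mex{} = 0
g(2) = mex{0} = 1
g(3) = mex{0} = 1
g(4) = mex{1} = 0
g(5) = mex{0,1} = 2
g(6) = mex{0} = 1
g(7) = mex{0,1,2} = 3
g(8) = mex{0,1} = 2
g(9) = mex{0,1,3} = 2
g(10) = mex{1,2} = 0
So g(10) = 0.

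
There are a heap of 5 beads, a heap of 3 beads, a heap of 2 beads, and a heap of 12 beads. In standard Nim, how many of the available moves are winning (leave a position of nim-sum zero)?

1

Write each in binary and XOR column by column:
  0101  (5)
  0011  (3)
  0010  (2)
  1100  (12)
  ----
  1000  (8)
The overall nim-sum is X = 8. A heap of size p has a winning move iff p XOR X < p (reduce it to p XOR X).
  5: 5 XOR 8 = 13 ≥ 5 — no move.
  3: 3 XOR 8 = 11 ≥ 3 — no move.
  2: 2 XOR 8 = 10 ≥ 2 — no move.
  12: 12 XOR 8 = 4 < 12 — winning move (to 4).
That gives 1 winning move.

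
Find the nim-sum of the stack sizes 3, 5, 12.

10

Write each in binary and XOR column by column:
  0011  (3)
  0101  (5)
  1100  (12)
  ----
  1010  (10)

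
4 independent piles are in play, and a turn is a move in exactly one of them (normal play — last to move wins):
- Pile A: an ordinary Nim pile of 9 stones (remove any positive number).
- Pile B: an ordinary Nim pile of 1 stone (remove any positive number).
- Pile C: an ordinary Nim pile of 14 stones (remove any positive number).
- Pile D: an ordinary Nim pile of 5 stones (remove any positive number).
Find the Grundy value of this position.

Pile A is a plain Nim pile of size 9, so its Grundy value is 9.
Pile B is a plain Nim pile of size 1, so its Grundy value is 1.
Pile C is a plain Nim pile of size 14, so its Grundy value is 14.
Pile D is a plain Nim pile of size 5, so its Grundy value is 5.
By the Sprague-Grundy theorem, the Grundy value of a sum of independent games is the XOR of the component values.
Combined value = 9 XOR 1 XOR 14 XOR 5 = 3.

3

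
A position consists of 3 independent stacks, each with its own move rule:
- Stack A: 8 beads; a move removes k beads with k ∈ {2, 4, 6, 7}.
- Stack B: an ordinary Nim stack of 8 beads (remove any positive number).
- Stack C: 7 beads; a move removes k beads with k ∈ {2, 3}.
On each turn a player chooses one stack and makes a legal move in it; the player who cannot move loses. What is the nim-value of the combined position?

13

For stack A, compute g(0), g(1), … with moves {2, 4, 6, 7}:
g(0) = mex{} = 0
g(1) = mex{} = 0
g(2) = mex{0} = 1
g(3) = mex{0} = 1
g(4) = mex{0,1} = 2
g(5) = mex{0,1} = 2
g(6) = mex{0,1,2} = 3
g(7) = mex{0,1,2} = 3
g(8) = mex{0,1,2,3} = 4
So g(8) = 4.
Stack B is a plain Nim stack of size 8, so its Grundy value is 8.
Grundy values for stack C (subtraction set {2, 3}):
k:     0  1  2  3  4  5  6  7
g(k):  0  0  1  1  2  0  0  1
So g(7) = 1.
By the Sprague-Grundy theorem, the Grundy value of a sum of independent games is the XOR of the component values.
Combined value = 4 XOR 8 XOR 1 = 13.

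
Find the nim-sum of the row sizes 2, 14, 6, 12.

6

Compute the nim-sum pairwise:
2 XOR 14 = 12
12 XOR 6 = 10
10 XOR 12 = 6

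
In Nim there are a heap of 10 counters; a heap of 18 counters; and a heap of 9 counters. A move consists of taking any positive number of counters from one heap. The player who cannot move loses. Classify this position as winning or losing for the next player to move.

Winning position

Compute the nim-sum pairwise:
10 ^ 18 = 24
24 ^ 9 = 17
The nim-sum is 17 ≠ 0, so this is an N-position: the player to move can win.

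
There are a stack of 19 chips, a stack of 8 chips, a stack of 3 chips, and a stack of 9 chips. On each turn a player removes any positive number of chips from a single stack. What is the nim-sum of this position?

17

In binary:
  10011  (19)
  01000  (8)
  00011  (3)
  01001  (9)
  -----
  10001  (17)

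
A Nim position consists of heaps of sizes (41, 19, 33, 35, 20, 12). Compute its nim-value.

32

Write each in binary and XOR column by column:
  101001  (41)
  010011  (19)
  100001  (33)
  100011  (35)
  010100  (20)
  001100  (12)
  ------
  100000  (32)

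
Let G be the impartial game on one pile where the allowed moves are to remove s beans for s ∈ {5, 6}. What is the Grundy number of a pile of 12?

Build the Grundy sequence with g(k) = mex{g(k−s) : s ∈ {5, 6}, s ≤ k}:
g(0) = mex{} = 0
g(1) = mex{} = 0
g(2) = mex{} = 0
g(3) = mex{} = 0
g(4) = mex{} = 0
g(5) = mex{0} = 1
g(6) = mex{0} = 1
g(7) = mex{0} = 1
g(8) = mex{0} = 1
g(9) = mex{0} = 1
g(10) = mex{0,1} = 2
g(11) = mex{1} = 0
g(12) = mex{1} = 0
So g(12) = 0.

0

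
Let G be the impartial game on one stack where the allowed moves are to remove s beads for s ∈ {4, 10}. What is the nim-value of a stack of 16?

Grundy values for subtraction set {4, 10}:
k:     0  1  2  3  4  5  6  7  8  9 10 11 12 13 14 15 16
g(k):  0  0  0  0  1  1  1  1  0  0  2  2  1  1  0  0  0
So g(16) = 0.

0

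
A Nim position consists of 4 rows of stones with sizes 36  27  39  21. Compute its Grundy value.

Compute the nim-sum pairwise:
36 ^ 27 = 63
63 ^ 39 = 24
24 ^ 21 = 13

13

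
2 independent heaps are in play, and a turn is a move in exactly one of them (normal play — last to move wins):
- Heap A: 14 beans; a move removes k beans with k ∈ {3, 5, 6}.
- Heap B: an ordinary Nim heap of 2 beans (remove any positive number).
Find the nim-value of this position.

Build the Grundy sequence for heap A with g(k) = mex{g(k−s) : s ∈ {3, 5, 6}, s ≤ k}:
g(0) = mex{} = 0
g(1) = mex{} = 0
g(2) = mex{} = 0
g(3) = mex{0} = 1
g(4) = mex{0} = 1
g(5) = mex{0} = 1
g(6) = mex{0,1} = 2
g(7) = mex{0,1} = 2
g(8) = mex{0,1} = 2
g(9) = mex{1,2} = 0
g(10) = mex{1,2} = 0
g(11) = mex{1,2} = 0
g(12) = mex{0,2} = 1
g(13) = mex{0,2} = 1
g(14) = mex{0,2} = 1
So g(14) = 1.
Heap B is a plain Nim heap of size 2, so its Grundy value is 2.
The value of a disjunctive sum is the nim-sum of the parts.
Combined value = 1 XOR 2 = 3.

3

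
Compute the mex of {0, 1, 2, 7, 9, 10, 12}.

The values 0, 1, 2 are all present; 3 is the first non-negative integer missing from the set.

3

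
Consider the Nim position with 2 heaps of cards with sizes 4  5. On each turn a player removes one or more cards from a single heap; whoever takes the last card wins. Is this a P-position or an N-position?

N-position

In binary:
  100  (4)
  101  (5)
  ---
  001  (1)
The nim-sum is 1 ≠ 0, so this is an N-position: the player to move can win.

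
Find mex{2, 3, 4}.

0 is not in the set, so the mex is 0.

0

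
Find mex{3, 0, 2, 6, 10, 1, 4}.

5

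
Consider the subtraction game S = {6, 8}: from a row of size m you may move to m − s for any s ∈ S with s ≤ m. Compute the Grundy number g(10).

1

Grundy values for subtraction set {6, 8}:
k:     0  1  2  3  4  5  6  7  8  9 10
g(k):  0  0  0  0  0  0  1  1  1  1  1
So g(10) = 1.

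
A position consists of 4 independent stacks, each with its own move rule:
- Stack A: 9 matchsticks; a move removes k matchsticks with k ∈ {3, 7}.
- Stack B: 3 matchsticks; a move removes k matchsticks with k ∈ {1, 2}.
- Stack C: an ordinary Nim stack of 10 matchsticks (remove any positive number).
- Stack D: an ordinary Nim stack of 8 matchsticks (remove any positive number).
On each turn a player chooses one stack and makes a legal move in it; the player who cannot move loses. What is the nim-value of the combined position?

Grundy values for stack A (subtraction set {3, 7}):
k:     0  1  2  3  4  5  6  7  8  9
g(k):  0  0  0  1  1  1  0  2  2  1
So g(9) = 1.
Build the Grundy sequence for stack B with g(k) = mex{g(k−s) : s ∈ {1, 2}, s ≤ k}:
g(0) = mex{} = 0
g(1) = mex{0} = 1
g(2) = mex{0,1} = 2
g(3) = mex{1,2} = 0
So g(3) = 0.
Stack C is a plain Nim stack of size 10, so its Grundy value is 10.
Stack D is a plain Nim stack of size 8, so its Grundy value is 8.
The value of a disjunctive sum is the nim-sum of the parts.
Combined value = 1 ⊕ 0 ⊕ 10 ⊕ 8 = 3.

3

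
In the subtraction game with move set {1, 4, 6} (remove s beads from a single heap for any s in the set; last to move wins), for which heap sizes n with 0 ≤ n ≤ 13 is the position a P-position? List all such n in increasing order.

0, 2, 5, 7, 10, 12

Grundy values for subtraction set {1, 4, 6}:
g(0) = mex{} = 0
g(1) = mex{0} = 1
g(2) = mex{1} = 0
g(3) = mex{0} = 1
g(4) = mex{0,1} = 2
g(5) = mex{1,2} = 0
g(6) = mex{0} = 1
g(7) = mex{1} = 0
g(8) = mex{0,2} = 1
g(9) = mex{0,1} = 2
g(10) = mex{1,2} = 0
g(11) = mex{0} = 1
g(12) = mex{1} = 0
g(13) = mex{0,2} = 1
The P-positions (g = 0) in 0..13 are 0, 2, 5, 7, 10, 12.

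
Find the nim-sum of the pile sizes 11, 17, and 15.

In binary:
  01011  (11)
  10001  (17)
  01111  (15)
  -----
  10101  (21)

21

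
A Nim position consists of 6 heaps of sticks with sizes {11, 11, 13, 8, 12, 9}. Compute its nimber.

0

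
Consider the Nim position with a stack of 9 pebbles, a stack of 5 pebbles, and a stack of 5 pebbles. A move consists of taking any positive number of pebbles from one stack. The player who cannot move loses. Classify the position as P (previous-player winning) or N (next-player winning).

Write each in binary and XOR column by column:
  1001  (9)
  0101  (5)
  0101  (5)
  ----
  1001  (9)
The nim-sum is 9 ≠ 0, so this is an N-position: the player to move can win.

N-position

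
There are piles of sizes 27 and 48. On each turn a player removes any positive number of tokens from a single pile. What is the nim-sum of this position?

43

In binary:
  011011  (27)
  110000  (48)
  ------
  101011  (43)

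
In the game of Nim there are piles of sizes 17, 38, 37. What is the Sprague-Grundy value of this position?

18

Write each in binary and XOR column by column:
  010001  (17)
  100110  (38)
  100101  (37)
  ------
  010010  (18)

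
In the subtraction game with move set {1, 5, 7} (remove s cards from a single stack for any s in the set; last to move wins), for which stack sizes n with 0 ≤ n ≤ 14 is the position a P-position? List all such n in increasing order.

0, 2, 4, 6, 8, 10, 12, 14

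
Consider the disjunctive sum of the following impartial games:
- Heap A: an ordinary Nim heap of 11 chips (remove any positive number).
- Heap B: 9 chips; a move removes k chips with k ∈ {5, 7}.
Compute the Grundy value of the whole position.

Heap A is a plain Nim heap of size 11, so its Grundy value is 11.
Grundy values for heap B (subtraction set {5, 7}):
g(0) = mex{} = 0
g(1) = mex{} = 0
g(2) = mex{} = 0
g(3) = mex{} = 0
g(4) = mex{} = 0
g(5) = mex{0} = 1
g(6) = mex{0} = 1
g(7) = mex{0} = 1
g(8) = mex{0} = 1
g(9) = mex{0} = 1
So g(9) = 1.
By the Sprague-Grundy theorem, the Grundy value of a sum of independent games is the XOR of the component values.
Combined value = 11 ⊕ 1 = 10.

10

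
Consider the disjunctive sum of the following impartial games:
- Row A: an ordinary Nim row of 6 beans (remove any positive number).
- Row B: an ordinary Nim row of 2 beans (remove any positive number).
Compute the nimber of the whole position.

Row A is a plain Nim row of size 6, so its Grundy value is 6.
Row B is a plain Nim row of size 2, so its Grundy value is 2.
By the Sprague-Grundy theorem, the Grundy value of a sum of independent games is the XOR of the component values.
Combined value = 6 ⊕ 2 = 4.

4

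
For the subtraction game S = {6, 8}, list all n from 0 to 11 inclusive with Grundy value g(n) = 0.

Grundy values for subtraction set {6, 8}:
g(0) = mex{} = 0
g(1) = mex{} = 0
g(2) = mex{} = 0
g(3) = mex{} = 0
g(4) = mex{} = 0
g(5) = mex{} = 0
g(6) = mex{0} = 1
g(7) = mex{0} = 1
g(8) = mex{0} = 1
g(9) = mex{0} = 1
g(10) = mex{0} = 1
g(11) = mex{0} = 1
The P-positions (g = 0) in 0..11 are 0, 1, 2, 3, 4, 5.

0, 1, 2, 3, 4, 5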